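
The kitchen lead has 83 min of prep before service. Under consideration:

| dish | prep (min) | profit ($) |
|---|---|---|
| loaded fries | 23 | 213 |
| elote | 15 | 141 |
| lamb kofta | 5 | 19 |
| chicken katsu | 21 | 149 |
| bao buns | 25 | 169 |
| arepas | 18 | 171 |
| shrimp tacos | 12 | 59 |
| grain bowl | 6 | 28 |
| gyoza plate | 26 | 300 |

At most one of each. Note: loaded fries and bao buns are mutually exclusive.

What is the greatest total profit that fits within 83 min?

Taking loaded fries + elote + arepas + gyoza plate: 82 min used, 825 in profit.
The closest alternative, elote + chicken katsu + arepas + gyoza plate, reaches only 761.

825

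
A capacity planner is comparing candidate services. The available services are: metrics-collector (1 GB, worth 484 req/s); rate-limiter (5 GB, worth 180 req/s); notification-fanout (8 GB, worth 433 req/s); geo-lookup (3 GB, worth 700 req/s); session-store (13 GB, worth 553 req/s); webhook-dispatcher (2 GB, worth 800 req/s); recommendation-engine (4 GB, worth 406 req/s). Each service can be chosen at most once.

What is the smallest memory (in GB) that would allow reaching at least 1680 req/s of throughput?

6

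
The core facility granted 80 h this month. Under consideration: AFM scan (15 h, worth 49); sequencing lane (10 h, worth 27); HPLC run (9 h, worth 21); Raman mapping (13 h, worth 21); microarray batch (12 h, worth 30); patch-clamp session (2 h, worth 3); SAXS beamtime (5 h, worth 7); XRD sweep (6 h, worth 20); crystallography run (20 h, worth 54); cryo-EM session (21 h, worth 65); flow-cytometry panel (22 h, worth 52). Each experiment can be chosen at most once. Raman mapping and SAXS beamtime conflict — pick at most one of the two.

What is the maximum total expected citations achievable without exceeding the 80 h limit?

Ranking by ratio (expected citations/h): XRD sweep 3.33, AFM scan 3.27, cryo-EM session 3.10, sequencing lane 2.70.
A density-first pass picks AFM scan + sequencing lane + patch-clamp session + SAXS beamtime + XRD sweep + crystallography run + cryo-EM session — 225 at 79 h.
Dropping SAXS beamtime and XRD sweep frees 11 h; slotting in microarray batch (12 h) lifts the total to 228 at 80 h.

228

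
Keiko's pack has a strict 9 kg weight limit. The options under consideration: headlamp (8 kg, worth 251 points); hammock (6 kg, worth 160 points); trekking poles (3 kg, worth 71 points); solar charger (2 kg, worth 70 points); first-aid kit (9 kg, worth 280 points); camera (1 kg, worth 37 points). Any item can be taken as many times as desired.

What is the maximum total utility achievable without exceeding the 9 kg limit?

333

Density check — camera 37.00, solar charger 35.00, headlamp 31.38 are the best per kg.
Taking 9×camera: 9 kg used, 333 in utility.
That's the maximum — no swap from here does better than 333.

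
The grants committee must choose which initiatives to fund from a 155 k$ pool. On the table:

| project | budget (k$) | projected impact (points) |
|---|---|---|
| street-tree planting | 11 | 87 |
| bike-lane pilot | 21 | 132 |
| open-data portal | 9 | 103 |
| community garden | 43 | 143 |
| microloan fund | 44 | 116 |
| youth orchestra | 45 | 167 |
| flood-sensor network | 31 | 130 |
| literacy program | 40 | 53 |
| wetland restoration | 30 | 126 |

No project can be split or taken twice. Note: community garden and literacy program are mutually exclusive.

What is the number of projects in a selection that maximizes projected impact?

Best achievable projected impact is 745.
For example street-tree planting + bike-lane pilot + open-data portal + youth orchestra + flood-sensor network + wetland restoration achieves it, using 147 k$.
Every optimal selection uses 6 projects.

6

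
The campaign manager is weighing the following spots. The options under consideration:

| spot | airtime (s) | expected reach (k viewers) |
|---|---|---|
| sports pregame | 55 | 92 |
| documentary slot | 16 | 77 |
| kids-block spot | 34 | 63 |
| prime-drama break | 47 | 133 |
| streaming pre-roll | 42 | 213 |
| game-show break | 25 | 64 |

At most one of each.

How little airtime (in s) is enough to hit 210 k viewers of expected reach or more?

42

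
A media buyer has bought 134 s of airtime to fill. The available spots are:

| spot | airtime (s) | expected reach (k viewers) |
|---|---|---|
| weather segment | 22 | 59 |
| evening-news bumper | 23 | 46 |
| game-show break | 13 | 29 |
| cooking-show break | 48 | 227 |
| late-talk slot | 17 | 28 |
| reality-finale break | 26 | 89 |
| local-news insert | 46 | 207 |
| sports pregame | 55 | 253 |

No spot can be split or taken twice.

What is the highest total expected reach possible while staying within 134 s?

569

The ratio ordering already packs tightly: cooking-show break + reality-finale break + sports pregame, 129 s, 569.
The spare 5 s is too small for any remaining spot, and no exchange beats 569.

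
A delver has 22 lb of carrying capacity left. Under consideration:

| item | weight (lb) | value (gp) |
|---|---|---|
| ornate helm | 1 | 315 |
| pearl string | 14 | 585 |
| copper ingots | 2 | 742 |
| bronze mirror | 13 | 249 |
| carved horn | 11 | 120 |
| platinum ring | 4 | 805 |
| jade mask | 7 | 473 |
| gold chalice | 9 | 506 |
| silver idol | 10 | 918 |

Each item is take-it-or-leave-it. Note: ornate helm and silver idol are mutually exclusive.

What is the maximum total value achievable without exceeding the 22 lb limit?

2526

Taking copper ingots + platinum ring + jade mask + gold chalice: 22 lb used, 2526 in value.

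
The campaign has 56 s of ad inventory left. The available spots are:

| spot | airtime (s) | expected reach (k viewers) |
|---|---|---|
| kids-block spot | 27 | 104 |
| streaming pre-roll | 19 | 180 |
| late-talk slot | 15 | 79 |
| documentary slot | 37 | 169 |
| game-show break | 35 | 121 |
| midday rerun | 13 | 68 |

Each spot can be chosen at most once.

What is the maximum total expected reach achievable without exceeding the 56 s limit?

349

Greedy by ratio would take streaming pre-roll + late-talk slot + midday rerun: 47 s used, total 327.
The 28 s tied up in late-talk slot and midday rerun is better spent on documentary slot — total rises to 349 (56 s).
An exhaustive check of the 64 subsets confirms 349.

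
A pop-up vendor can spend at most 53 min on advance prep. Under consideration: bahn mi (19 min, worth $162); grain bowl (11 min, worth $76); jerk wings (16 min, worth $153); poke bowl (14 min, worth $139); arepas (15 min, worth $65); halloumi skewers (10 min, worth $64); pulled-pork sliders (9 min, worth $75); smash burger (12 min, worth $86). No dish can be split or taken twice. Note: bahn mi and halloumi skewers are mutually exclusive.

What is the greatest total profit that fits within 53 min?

By profit per min: poke bowl 9.93, jerk wings 9.56, bahn mi 8.53, pulled-pork sliders 8.33 lead.
Taking bahn mi + jerk wings + poke bowl: 49 min used, 454 in profit.
No other feasible combination exceeds 454.

454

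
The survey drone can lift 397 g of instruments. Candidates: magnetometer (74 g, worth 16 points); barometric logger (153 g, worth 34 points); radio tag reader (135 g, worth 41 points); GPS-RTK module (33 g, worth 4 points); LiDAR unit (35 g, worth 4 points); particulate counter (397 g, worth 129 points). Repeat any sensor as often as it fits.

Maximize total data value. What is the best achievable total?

Ranking by ratio (data value/g): particulate counter 0.32, radio tag reader 0.30, barometric logger 0.22.
Particulate counter uses 397 of the 397 g and totals 129.
Nothing else within 397 g beats 129.

129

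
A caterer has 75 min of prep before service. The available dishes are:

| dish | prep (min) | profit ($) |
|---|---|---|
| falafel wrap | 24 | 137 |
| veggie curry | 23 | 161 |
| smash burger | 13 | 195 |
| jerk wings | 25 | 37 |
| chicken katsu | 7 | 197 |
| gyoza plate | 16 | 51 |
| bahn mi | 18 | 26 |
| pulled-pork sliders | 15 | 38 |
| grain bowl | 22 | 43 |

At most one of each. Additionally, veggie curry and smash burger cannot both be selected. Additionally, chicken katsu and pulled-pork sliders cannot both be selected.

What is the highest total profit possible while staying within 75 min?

Falafel wrap + smash burger + chicken katsu + gyoza plate uses 60 of the 75 min and totals 580.
Nothing else feasible within 75 min beats 580.

580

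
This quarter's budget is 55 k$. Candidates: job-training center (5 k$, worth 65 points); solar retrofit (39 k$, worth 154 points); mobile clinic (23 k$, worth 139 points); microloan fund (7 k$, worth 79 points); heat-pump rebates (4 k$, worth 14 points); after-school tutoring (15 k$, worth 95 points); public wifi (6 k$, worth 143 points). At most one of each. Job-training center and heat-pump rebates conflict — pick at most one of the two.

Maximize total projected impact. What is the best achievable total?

Best packing: mobile clinic + microloan fund + heat-pump rebates + after-school tutoring + public wifi — 55 k$, 470 total.

470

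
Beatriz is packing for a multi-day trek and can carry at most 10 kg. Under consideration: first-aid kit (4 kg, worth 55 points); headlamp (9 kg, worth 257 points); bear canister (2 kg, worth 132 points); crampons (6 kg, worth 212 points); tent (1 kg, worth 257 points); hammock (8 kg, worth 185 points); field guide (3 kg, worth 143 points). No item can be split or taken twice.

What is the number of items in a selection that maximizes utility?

Best achievable utility is 612.
One optimal bundle: crampons + tent + field guide (10 kg).
All optima have 3 items.

3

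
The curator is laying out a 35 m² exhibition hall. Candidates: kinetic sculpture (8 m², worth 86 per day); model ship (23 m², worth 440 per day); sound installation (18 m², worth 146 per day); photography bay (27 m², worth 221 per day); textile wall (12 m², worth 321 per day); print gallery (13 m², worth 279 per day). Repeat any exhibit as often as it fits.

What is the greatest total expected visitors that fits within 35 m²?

Taking the top-ratio exhibits first gives kinetic sculpture + 2×textile wall for 728 (32 m²).
The 20 m² tied up in kinetic sculpture and textile wall is better spent on model ship — total rises to 761 (35 m²).
That's the maximum — no swap from here does better than 761.

761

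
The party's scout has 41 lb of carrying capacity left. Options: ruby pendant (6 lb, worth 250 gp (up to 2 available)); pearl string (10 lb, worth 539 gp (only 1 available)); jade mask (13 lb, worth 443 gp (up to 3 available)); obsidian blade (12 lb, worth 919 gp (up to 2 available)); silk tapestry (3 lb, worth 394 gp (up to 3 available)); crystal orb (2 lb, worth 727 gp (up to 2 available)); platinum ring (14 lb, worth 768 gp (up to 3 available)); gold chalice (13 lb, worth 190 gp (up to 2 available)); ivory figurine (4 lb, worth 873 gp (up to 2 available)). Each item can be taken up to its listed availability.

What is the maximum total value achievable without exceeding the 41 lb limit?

5551

Ruby pendant + obsidian blade + 3×silk tapestry + 2×crystal orb + 2×ivory figurine uses 39 of the 41 lb and totals 5551.
Every other selection either busts 41 lb or exceeds an availability limit or fails to beat 5551.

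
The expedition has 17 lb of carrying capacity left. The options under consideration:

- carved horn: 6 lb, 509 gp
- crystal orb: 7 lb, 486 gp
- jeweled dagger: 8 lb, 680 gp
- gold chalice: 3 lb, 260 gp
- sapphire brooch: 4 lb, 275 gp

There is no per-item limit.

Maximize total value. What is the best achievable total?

Greedy by ratio would take 5×gold chalice: 15 lb used, total 1300.
Replace 2×gold chalice with jeweled dagger: the trade gains 160 net, giving 1460 at 17 lb.

1460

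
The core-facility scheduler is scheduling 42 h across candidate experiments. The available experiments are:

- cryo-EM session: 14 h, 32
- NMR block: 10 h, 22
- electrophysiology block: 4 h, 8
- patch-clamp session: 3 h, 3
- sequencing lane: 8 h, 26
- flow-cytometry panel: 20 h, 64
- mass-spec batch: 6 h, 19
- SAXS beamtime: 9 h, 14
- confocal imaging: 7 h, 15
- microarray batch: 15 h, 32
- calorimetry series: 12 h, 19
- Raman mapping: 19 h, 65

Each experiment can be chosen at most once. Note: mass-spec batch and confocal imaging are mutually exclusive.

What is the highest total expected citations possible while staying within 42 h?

132

Patch-clamp session + flow-cytometry panel + Raman mapping uses 42 of the 42 h and totals 132.
No other feasible combination exceeds 132.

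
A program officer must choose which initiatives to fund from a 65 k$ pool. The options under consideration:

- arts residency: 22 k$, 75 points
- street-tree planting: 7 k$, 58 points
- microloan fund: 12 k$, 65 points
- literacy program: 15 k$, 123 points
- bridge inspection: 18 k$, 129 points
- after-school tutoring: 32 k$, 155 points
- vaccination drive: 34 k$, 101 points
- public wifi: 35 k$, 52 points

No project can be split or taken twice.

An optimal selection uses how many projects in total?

3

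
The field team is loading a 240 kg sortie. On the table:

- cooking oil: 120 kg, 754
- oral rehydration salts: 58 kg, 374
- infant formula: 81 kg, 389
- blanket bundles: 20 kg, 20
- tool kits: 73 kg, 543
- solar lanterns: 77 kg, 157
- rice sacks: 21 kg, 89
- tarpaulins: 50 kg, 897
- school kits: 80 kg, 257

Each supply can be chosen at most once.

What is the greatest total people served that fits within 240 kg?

A density-first pass picks oral rehydration salts + blanket bundles + tool kits + rice sacks + tarpaulins — 1923 at 222 kg.
The 114 kg tied up in blanket bundles and tool kits and rice sacks is better spent on cooking oil — total rises to 2025 (228 kg).
The closest alternative, oral rehydration salts + blanket bundles + tool kits + rice sacks + tarpaulins, reaches only 1923.

2025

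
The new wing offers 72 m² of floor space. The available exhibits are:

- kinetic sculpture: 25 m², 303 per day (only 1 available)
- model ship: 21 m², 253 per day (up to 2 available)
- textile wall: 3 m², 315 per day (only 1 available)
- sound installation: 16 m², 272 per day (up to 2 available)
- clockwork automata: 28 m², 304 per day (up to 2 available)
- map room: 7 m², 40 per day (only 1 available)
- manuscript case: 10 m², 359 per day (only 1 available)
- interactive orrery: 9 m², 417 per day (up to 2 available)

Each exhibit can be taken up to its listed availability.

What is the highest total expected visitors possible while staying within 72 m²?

2092

Best packing: textile wall + 2×sound installation + map room + manuscript case + 2×interactive orrery — 70 m², 2092 total.
The spare 2 m² is too small for any remaining exhibit, and no exchange beats 2092.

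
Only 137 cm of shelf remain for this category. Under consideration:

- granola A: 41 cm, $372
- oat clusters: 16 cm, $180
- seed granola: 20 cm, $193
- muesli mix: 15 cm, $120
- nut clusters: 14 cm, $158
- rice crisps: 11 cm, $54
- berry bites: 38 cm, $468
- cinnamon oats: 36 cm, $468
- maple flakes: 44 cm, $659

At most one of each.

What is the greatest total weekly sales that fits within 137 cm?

Ranking by ratio (weekly sales/cm): maple flakes 14.98, cinnamon oats 13.00, berry bites 12.32, nut clusters 11.29.
A density-first pass picks nut clusters + berry bites + cinnamon oats + maple flakes — 1753 at 132 cm.
The 14 cm tied up in nut clusters is better spent on oat clusters — total rises to 1775 (134 cm).
Nothing else within 137 cm beats 1775.

1775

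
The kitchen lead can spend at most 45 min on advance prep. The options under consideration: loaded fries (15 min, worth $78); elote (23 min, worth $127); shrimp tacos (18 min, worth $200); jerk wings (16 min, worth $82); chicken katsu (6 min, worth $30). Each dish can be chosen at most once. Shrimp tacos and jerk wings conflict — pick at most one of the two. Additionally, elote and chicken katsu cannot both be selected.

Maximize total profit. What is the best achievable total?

327

Elote + shrimp tacos uses 41 of the 45 min and totals 327.
Runner-up loaded fries + shrimp tacos + chicken katsu tops out at 308.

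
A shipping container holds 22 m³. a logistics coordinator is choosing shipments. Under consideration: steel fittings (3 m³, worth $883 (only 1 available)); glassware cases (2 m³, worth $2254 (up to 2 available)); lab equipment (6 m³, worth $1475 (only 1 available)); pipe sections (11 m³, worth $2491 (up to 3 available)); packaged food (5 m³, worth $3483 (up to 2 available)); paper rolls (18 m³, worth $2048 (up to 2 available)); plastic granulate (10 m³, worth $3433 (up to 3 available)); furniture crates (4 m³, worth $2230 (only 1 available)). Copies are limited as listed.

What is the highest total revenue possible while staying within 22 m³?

14587

Best packing: steel fittings + 2×glassware cases + 2×packaged food + furniture crates — 21 m³, 14587 total.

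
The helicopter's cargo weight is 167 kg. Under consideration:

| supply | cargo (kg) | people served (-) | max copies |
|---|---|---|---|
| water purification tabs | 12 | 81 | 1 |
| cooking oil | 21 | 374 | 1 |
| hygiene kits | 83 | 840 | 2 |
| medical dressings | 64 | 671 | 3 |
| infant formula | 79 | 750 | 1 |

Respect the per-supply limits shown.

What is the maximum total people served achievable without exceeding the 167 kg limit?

1797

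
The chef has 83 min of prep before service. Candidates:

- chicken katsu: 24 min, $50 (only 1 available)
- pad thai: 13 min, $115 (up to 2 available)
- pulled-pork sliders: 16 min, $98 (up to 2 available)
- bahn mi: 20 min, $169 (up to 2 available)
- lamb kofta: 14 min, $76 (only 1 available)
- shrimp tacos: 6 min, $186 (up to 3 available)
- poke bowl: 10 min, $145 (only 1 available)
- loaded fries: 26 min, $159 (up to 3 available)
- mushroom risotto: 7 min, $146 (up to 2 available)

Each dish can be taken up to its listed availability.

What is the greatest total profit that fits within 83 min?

1333

Ranking by ratio (profit/min): shrimp tacos 31.00, mushroom risotto 20.86, poke bowl 14.50, pad thai 8.85.
A density-first pass picks 2×pad thai + lamb kofta + 3×shrimp tacos + poke bowl + 2×mushroom risotto — 1301 at 82 min.
Replace 2×pad thai and lamb kofta with 2×bahn mi: the trade gains 32 net, giving 1333 at 82 min.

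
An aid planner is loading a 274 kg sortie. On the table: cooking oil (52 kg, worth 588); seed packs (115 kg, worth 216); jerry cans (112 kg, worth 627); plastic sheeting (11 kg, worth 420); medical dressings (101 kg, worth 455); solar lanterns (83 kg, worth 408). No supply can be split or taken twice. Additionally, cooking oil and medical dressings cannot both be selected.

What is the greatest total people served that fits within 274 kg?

Density check — plastic sheeting 38.18, cooking oil 11.31, jerry cans 5.60, solar lanterns 4.92 are the best per kg.
Taking cooking oil + jerry cans + plastic sheeting + solar lanterns: 258 kg used, 2043 in people served.
Every other selection either busts 274 kg or breaks a pairing rule or fails to beat 2043.

2043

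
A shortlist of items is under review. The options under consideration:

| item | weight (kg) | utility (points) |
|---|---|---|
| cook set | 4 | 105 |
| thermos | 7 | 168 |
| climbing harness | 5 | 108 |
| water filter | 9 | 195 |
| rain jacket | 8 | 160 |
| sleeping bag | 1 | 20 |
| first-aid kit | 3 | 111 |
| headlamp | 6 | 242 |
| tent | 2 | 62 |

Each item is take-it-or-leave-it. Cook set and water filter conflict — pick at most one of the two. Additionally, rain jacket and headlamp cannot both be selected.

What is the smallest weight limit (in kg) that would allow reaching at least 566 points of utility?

18

Minimise kg subject to total utility ≥ 566.
cook set + climbing harness + first-aid kit + headlamp: 566 utility at 18 kg.
No combination under 18 kg hits 566.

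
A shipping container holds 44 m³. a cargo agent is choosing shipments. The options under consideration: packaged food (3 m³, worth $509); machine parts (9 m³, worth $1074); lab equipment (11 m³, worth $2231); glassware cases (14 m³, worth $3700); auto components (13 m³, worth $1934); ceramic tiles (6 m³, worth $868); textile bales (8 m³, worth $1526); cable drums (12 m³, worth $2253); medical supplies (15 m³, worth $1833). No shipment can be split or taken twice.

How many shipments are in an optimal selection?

4

The maximum revenue within 44 m³ is 9052.
lab equipment + glassware cases + ceramic tiles + cable drums hits 9052 at 43 m³.
All optima have 4 shipments.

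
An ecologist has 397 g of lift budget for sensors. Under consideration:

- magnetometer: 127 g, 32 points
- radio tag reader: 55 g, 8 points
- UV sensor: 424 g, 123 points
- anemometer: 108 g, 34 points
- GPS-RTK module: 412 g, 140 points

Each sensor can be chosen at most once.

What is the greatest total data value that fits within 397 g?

The ratio ordering already packs tightly: magnetometer + radio tag reader + anemometer, 290 g, 74.

74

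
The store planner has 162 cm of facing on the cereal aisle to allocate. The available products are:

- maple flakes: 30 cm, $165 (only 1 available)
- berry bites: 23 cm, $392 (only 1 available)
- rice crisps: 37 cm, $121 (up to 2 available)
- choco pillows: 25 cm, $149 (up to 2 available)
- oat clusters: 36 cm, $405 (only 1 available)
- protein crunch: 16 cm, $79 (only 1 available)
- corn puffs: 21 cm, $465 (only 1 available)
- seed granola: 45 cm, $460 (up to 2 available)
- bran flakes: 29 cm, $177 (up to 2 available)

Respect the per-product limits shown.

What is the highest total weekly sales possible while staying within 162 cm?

By weekly sales per cm: corn puffs 22.14, berry bites 17.04, oat clusters 11.25, seed granola 10.22 lead.
Taking the top-ratio products first gives berry bites + oat clusters + corn puffs + seed granola + bran flakes for 1899 (154 cm).
Replace oat clusters and bran flakes with choco pillows + seed granola: the trade gains 27 net, giving 1926 at 159 cm.
Nothing else within 162 cm beats 1926.

1926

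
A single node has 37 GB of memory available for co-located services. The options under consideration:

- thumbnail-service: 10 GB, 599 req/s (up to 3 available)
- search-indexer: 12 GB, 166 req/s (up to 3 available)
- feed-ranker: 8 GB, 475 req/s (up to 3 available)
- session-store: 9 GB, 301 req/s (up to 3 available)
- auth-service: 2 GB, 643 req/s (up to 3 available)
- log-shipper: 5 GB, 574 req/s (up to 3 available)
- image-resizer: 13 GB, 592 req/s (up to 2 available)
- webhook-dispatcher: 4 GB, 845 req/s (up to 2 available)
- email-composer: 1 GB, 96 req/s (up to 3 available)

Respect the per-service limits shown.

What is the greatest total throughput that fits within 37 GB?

5816

Ranking by ratio (throughput/GB): auth-service 321.50, webhook-dispatcher 211.25, log-shipper 114.80, email-composer 96.00.
Taking the top-ratio services first gives 3×auth-service + 3×log-shipper + 2×webhook-dispatcher + 3×email-composer for 5629 (32 GB).
Replace 3×email-composer with feed-ranker: the trade gains 187 net, giving 5816 at 37 GB.
Every other selection either busts 37 GB or exceeds an availability limit or fails to beat 5816.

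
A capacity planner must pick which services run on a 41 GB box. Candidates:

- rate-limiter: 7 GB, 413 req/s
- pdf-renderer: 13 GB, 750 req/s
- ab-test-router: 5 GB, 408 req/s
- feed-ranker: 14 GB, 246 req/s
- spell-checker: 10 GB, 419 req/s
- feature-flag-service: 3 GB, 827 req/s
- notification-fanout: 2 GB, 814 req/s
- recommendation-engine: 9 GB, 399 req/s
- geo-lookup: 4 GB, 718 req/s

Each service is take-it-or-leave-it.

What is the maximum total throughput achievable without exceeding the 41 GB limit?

Ranking by ratio (throughput/GB): notification-fanout 407.00, feature-flag-service 275.67, geo-lookup 179.50.
A density-first pass picks rate-limiter + pdf-renderer + ab-test-router + feature-flag-service + notification-fanout + geo-lookup — 3930 at 34 GB.
Replace pdf-renderer with spell-checker + recommendation-engine: the trade gains 68 net, giving 3998 at 40 GB.
No other feasible combination exceeds 3998.

3998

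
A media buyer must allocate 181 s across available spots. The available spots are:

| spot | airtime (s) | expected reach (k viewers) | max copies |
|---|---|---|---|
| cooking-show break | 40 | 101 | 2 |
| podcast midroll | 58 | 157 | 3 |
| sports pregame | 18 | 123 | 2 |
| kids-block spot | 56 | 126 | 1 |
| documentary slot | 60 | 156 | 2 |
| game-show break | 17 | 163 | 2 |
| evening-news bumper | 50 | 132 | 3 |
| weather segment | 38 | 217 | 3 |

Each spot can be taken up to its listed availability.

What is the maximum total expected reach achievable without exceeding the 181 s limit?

Density check — game-show break 9.59, sports pregame 6.83, weather segment 5.71, podcast midroll 2.71 are the best per s.
Filling by ratio: 2×sports pregame + 2×game-show break + 2×weather segment for 1006, with 35 s left unused.
Dropping sports pregame frees 18 s; slotting in weather segment (38 s) lifts the total to 1100 at 166 s.
The spare 15 s is too small for any remaining spot, and no exchange beats 1100.

1100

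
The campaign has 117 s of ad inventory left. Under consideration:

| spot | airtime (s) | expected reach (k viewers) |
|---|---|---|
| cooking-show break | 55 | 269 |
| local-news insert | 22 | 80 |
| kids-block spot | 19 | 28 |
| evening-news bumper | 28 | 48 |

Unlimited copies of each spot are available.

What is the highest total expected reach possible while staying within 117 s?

538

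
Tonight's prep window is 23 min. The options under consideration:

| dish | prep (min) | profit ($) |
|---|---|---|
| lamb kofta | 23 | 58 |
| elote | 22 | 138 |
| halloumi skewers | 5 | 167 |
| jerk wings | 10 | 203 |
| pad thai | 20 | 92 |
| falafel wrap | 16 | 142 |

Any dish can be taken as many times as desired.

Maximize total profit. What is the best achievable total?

668

By profit per min: halloumi skewers 33.40, jerk wings 20.30, falafel wrap 8.88 lead.
4×halloumi skewers uses 20 of the 23 min and totals 668.
No other feasible combination exceeds 668.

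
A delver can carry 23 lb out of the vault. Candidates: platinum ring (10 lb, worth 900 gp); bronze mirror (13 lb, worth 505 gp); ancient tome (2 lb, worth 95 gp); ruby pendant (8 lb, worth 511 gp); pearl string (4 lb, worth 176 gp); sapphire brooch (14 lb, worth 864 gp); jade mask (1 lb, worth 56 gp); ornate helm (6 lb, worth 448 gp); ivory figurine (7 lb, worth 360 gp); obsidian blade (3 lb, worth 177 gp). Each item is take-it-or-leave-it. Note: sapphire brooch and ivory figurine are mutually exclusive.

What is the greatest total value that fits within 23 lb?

A density-first pass picks platinum ring + ancient tome + jade mask + ornate helm + obsidian blade — 1676 at 22 lb.
Dropping ancient tome and jade mask and obsidian blade frees 6 lb; slotting in ivory figurine (7 lb) lifts the total to 1708 at 23 lb.

1708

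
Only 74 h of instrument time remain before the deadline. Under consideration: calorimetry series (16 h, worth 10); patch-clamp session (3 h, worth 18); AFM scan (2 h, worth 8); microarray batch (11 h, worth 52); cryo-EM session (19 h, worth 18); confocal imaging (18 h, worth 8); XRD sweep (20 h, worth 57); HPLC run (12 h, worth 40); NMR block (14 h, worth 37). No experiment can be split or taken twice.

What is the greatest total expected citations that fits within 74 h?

Density check — patch-clamp session 6.00, microarray batch 4.73, AFM scan 4.00 are the best per h.
Patch-clamp session + AFM scan + microarray batch + XRD sweep + HPLC run + NMR block uses 62 of the 74 h and totals 212.
Runner-up patch-clamp session + microarray batch + XRD sweep + HPLC run + NMR block tops out at 204.

212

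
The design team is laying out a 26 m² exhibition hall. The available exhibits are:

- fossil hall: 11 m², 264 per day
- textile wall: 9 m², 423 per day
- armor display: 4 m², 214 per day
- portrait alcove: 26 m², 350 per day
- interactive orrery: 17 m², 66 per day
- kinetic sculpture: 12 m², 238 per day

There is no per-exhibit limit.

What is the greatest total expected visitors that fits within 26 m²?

1284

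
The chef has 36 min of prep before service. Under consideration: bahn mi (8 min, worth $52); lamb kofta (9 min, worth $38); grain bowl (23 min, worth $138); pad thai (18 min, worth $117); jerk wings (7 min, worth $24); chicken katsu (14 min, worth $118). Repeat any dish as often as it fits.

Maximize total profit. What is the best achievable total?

288

The ratio ordering already packs tightly: bahn mi + 2×chicken katsu, 36 min, 288.
No other feasible combination exceeds 288.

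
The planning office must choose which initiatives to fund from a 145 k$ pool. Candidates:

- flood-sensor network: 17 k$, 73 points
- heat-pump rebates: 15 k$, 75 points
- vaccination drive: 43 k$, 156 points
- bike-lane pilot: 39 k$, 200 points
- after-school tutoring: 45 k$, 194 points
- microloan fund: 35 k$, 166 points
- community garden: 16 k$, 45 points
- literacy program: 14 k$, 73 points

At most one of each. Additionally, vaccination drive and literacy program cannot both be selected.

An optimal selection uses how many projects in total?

4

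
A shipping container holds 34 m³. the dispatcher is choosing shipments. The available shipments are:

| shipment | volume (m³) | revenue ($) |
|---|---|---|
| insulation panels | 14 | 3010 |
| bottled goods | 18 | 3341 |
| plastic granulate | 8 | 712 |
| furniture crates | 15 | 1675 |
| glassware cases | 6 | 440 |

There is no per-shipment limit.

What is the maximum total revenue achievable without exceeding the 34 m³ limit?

Best packing: 2×insulation panels + glassware cases — 34 m³, 6460 total.

6460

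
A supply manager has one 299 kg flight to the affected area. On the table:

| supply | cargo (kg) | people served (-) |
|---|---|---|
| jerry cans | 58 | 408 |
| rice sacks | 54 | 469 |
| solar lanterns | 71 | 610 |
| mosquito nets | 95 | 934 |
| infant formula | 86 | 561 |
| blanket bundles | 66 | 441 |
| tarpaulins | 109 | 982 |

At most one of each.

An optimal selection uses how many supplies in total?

The maximum people served within 299 kg is 2526.
For example solar lanterns + mosquito nets + tarpaulins achieves it, using 275 kg.
Any selection reaching 2526 contains exactly 3 supplies.

3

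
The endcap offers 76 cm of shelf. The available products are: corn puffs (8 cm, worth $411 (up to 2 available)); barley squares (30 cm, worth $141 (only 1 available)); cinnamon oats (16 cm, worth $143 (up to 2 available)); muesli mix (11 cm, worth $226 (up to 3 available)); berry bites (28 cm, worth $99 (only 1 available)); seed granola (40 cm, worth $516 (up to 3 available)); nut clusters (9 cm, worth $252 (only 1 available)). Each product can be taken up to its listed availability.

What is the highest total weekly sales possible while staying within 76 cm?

1895

Taking 2×corn puffs + cinnamon oats + 3×muesli mix + nut clusters: 74 cm used, 1895 in weekly sales.
That's the maximum — no swap from here does better than 1895.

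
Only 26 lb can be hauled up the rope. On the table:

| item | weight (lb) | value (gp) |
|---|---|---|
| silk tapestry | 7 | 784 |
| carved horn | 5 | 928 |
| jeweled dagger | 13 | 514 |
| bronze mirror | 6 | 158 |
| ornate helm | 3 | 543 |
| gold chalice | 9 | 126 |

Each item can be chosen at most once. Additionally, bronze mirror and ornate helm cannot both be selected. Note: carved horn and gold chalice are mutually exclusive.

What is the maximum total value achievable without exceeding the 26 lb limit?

2255

Ranking by ratio (value/lb): carved horn 185.60, ornate helm 181.00, silk tapestry 112.00, jeweled dagger 39.54.
Best packing: silk tapestry + carved horn + ornate helm — 15 lb, 2255 total.
Every other selection either busts 26 lb or breaks a pairing rule or fails to beat 2255.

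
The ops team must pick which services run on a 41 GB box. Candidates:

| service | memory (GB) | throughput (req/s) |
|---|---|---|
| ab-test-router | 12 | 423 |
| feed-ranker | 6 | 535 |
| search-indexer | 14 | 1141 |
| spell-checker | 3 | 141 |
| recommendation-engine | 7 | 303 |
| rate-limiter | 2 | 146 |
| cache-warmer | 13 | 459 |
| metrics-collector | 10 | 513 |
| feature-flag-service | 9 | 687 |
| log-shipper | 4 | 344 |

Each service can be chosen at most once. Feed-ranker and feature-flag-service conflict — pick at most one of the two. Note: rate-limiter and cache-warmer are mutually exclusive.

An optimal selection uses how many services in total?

Best achievable throughput is 2836.
For example feed-ranker + search-indexer + recommendation-engine + metrics-collector + log-shipper achieves it, using 41 GB.
Every optimal selection uses 5 services.

5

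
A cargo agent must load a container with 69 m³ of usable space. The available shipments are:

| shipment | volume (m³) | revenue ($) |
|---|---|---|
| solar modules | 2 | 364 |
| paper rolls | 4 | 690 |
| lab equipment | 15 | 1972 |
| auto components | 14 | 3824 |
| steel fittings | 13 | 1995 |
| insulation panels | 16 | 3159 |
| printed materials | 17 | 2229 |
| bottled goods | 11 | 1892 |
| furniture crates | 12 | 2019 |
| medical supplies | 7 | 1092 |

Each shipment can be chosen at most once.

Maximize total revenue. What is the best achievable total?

A density-first pass picks solar modules + paper rolls + auto components + insulation panels + bottled goods + furniture crates + medical supplies — 13040 at 66 m³.
The 11 m³ tied up in paper rolls and medical supplies is better spent on steel fittings — total rises to 13253 (68 m³).
An exhaustive check of the 1024 subsets confirms 13253.

13253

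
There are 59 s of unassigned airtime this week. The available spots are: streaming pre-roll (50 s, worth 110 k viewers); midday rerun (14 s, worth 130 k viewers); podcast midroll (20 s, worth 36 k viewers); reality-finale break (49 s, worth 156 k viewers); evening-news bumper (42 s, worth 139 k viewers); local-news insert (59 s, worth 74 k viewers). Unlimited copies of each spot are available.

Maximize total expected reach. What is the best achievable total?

520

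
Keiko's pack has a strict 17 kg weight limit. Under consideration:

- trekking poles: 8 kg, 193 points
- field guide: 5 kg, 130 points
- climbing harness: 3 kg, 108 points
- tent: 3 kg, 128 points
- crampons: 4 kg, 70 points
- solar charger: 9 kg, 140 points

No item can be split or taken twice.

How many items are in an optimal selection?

The maximum utility within 17 kg is 451.
For example trekking poles + field guide + tent achieves it, using 16 kg.
All optima have 3 items.

3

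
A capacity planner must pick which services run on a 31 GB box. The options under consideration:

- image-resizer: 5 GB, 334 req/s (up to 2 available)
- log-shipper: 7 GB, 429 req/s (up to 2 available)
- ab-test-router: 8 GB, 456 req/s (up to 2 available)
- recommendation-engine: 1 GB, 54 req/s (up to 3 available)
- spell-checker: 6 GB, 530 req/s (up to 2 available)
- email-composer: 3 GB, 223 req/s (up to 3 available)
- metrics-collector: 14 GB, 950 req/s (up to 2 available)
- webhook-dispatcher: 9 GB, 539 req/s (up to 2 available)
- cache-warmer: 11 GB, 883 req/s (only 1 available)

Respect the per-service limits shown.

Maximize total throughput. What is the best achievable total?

Greedy by ratio would take 2×recommendation-engine + 2×spell-checker + 2×email-composer + cache-warmer: 31 GB used, total 2497.
The 5 GB tied up in 2×recommendation-engine and email-composer is better spent on image-resizer — total rises to 2500 (31 GB).
Nothing else within 31 GB beats 2500.

2500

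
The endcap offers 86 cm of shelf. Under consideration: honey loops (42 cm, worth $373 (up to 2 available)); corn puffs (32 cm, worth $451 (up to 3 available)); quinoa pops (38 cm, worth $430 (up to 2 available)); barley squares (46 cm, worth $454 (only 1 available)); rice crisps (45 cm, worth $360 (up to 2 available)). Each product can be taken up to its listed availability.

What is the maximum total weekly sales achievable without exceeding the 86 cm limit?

905

Taking the top-ratio products first gives 2×corn puffs for 902 (64 cm).
Replace corn puffs with barley squares: the trade gains 3 net, giving 905 at 78 cm.
Nothing else within 86 cm beats 905.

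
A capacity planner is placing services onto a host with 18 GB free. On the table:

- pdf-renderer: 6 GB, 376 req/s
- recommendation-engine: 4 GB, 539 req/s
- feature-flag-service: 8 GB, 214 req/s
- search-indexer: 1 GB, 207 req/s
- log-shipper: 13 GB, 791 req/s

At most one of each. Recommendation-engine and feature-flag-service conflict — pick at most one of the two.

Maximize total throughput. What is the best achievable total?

Filling by ratio: pdf-renderer + recommendation-engine + search-indexer for 1122, with 7 GB left unused.
Replace pdf-renderer with log-shipper: the trade gains 415 net, giving 1537 at 18 GB.

1537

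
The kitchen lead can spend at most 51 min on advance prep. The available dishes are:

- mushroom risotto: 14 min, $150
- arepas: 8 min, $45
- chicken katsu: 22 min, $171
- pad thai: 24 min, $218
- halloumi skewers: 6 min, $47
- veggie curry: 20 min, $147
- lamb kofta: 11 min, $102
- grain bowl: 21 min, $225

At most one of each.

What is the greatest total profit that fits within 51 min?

490

Density check — mushroom risotto 10.71, grain bowl 10.71, lamb kofta 9.27, pad thai 9.08 are the best per min.
Greedy by ratio would take mushroom risotto + lamb kofta + grain bowl: 46 min used, total 477.
Dropping mushroom risotto and lamb kofta frees 25 min; slotting in pad thai + halloumi skewers (30 min) lifts the total to 490 at 51 min.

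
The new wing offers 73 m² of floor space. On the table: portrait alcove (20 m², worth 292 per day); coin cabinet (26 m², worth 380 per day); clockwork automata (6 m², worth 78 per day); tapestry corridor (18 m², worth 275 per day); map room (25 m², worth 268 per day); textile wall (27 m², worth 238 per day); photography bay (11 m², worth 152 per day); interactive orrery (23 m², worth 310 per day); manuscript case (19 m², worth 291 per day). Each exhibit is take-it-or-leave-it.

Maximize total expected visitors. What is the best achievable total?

Taking the top-ratio exhibits first gives coin cabinet + clockwork automata + tapestry corridor + manuscript case for 1024 (69 m²).
A better packing is portrait alcove + photography bay + interactive orrery + manuscript case: 73 m², total 1045.
The closest alternative, coin cabinet + clockwork automata + tapestry corridor + interactive orrery, reaches only 1043.

1045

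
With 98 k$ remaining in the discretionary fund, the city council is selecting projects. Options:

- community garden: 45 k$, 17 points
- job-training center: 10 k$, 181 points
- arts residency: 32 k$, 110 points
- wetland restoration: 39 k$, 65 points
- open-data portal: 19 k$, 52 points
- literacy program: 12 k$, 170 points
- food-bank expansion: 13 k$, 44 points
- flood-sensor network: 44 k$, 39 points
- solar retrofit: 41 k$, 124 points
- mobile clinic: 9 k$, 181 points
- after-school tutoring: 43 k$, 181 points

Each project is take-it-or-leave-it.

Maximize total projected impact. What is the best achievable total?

765

A density-first pass picks job-training center + literacy program + food-bank expansion + mobile clinic + after-school tutoring — 757 at 87 k$.
Replace food-bank expansion with open-data portal: the trade gains 8 net, giving 765 at 93 k$.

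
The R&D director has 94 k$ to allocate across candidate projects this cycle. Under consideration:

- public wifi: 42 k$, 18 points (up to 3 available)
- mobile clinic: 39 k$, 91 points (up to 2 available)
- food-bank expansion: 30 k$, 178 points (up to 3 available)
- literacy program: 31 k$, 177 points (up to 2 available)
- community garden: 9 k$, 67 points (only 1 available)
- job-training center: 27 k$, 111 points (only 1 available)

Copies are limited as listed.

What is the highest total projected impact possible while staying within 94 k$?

534

Ranking by ratio (projected impact/k$): community garden 7.44, food-bank expansion 5.93, literacy program 5.71, job-training center 4.11.
Filling by ratio: 2×food-bank expansion + community garden for 423, with 25 k$ left unused.
Dropping community garden frees 9 k$; slotting in food-bank expansion (30 k$) lifts the total to 534 at 90 k$.
No other feasible combination exceeds 534.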